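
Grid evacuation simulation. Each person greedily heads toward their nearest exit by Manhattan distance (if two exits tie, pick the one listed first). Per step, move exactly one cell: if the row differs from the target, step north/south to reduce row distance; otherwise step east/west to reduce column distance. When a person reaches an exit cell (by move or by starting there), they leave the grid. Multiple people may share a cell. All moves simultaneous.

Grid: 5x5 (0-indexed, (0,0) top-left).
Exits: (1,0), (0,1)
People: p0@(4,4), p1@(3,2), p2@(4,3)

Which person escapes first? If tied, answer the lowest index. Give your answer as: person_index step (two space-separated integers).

Step 1: p0:(4,4)->(3,4) | p1:(3,2)->(2,2) | p2:(4,3)->(3,3)
Step 2: p0:(3,4)->(2,4) | p1:(2,2)->(1,2) | p2:(3,3)->(2,3)
Step 3: p0:(2,4)->(1,4) | p1:(1,2)->(1,1) | p2:(2,3)->(1,3)
Step 4: p0:(1,4)->(1,3) | p1:(1,1)->(1,0)->EXIT | p2:(1,3)->(1,2)
Step 5: p0:(1,3)->(1,2) | p1:escaped | p2:(1,2)->(1,1)
Step 6: p0:(1,2)->(1,1) | p1:escaped | p2:(1,1)->(1,0)->EXIT
Step 7: p0:(1,1)->(1,0)->EXIT | p1:escaped | p2:escaped
Exit steps: [7, 4, 6]
First to escape: p1 at step 4

Answer: 1 4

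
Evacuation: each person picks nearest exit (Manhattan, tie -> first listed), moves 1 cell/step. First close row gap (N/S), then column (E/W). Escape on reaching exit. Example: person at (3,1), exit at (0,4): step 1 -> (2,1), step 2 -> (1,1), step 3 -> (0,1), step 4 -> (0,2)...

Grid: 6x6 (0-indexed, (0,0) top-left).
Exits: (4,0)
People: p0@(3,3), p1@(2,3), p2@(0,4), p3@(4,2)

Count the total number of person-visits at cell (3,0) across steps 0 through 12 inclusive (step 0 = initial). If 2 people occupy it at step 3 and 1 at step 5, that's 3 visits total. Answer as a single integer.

Answer: 0

Derivation:
Step 0: p0@(3,3) p1@(2,3) p2@(0,4) p3@(4,2) -> at (3,0): 0 [-], cum=0
Step 1: p0@(4,3) p1@(3,3) p2@(1,4) p3@(4,1) -> at (3,0): 0 [-], cum=0
Step 2: p0@(4,2) p1@(4,3) p2@(2,4) p3@ESC -> at (3,0): 0 [-], cum=0
Step 3: p0@(4,1) p1@(4,2) p2@(3,4) p3@ESC -> at (3,0): 0 [-], cum=0
Step 4: p0@ESC p1@(4,1) p2@(4,4) p3@ESC -> at (3,0): 0 [-], cum=0
Step 5: p0@ESC p1@ESC p2@(4,3) p3@ESC -> at (3,0): 0 [-], cum=0
Step 6: p0@ESC p1@ESC p2@(4,2) p3@ESC -> at (3,0): 0 [-], cum=0
Step 7: p0@ESC p1@ESC p2@(4,1) p3@ESC -> at (3,0): 0 [-], cum=0
Step 8: p0@ESC p1@ESC p2@ESC p3@ESC -> at (3,0): 0 [-], cum=0
Total visits = 0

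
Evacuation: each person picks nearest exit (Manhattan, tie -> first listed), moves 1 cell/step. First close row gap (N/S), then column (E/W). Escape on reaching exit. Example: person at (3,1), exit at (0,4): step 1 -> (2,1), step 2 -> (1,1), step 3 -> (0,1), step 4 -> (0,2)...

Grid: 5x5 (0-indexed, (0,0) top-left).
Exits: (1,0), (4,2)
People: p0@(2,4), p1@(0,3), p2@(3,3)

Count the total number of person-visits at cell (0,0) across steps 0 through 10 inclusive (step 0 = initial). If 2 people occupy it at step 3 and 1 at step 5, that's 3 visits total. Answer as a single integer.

Step 0: p0@(2,4) p1@(0,3) p2@(3,3) -> at (0,0): 0 [-], cum=0
Step 1: p0@(3,4) p1@(1,3) p2@(4,3) -> at (0,0): 0 [-], cum=0
Step 2: p0@(4,4) p1@(1,2) p2@ESC -> at (0,0): 0 [-], cum=0
Step 3: p0@(4,3) p1@(1,1) p2@ESC -> at (0,0): 0 [-], cum=0
Step 4: p0@ESC p1@ESC p2@ESC -> at (0,0): 0 [-], cum=0
Total visits = 0

Answer: 0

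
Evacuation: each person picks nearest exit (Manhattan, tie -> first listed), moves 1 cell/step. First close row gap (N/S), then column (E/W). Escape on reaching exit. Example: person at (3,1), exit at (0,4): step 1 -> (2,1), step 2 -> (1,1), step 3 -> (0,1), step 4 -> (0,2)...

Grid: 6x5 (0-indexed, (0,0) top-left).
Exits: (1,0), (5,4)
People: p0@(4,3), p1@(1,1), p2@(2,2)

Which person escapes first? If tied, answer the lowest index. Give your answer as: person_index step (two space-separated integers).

Step 1: p0:(4,3)->(5,3) | p1:(1,1)->(1,0)->EXIT | p2:(2,2)->(1,2)
Step 2: p0:(5,3)->(5,4)->EXIT | p1:escaped | p2:(1,2)->(1,1)
Step 3: p0:escaped | p1:escaped | p2:(1,1)->(1,0)->EXIT
Exit steps: [2, 1, 3]
First to escape: p1 at step 1

Answer: 1 1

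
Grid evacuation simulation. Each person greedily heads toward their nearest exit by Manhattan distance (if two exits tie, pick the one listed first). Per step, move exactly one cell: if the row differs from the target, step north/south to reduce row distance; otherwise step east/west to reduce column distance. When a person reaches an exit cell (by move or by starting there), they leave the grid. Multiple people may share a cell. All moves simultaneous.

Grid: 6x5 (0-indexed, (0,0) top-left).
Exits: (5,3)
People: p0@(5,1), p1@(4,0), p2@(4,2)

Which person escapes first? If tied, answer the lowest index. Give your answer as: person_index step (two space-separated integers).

Answer: 0 2

Derivation:
Step 1: p0:(5,1)->(5,2) | p1:(4,0)->(5,0) | p2:(4,2)->(5,2)
Step 2: p0:(5,2)->(5,3)->EXIT | p1:(5,0)->(5,1) | p2:(5,2)->(5,3)->EXIT
Step 3: p0:escaped | p1:(5,1)->(5,2) | p2:escaped
Step 4: p0:escaped | p1:(5,2)->(5,3)->EXIT | p2:escaped
Exit steps: [2, 4, 2]
First to escape: p0 at step 2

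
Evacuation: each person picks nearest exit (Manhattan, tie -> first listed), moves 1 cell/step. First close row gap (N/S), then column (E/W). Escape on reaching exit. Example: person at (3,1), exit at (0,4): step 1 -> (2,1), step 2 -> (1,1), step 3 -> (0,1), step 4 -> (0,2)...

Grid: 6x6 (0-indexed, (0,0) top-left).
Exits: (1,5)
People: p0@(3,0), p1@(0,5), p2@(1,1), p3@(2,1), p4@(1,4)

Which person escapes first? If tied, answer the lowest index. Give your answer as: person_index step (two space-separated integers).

Answer: 1 1

Derivation:
Step 1: p0:(3,0)->(2,0) | p1:(0,5)->(1,5)->EXIT | p2:(1,1)->(1,2) | p3:(2,1)->(1,1) | p4:(1,4)->(1,5)->EXIT
Step 2: p0:(2,0)->(1,0) | p1:escaped | p2:(1,2)->(1,3) | p3:(1,1)->(1,2) | p4:escaped
Step 3: p0:(1,0)->(1,1) | p1:escaped | p2:(1,3)->(1,4) | p3:(1,2)->(1,3) | p4:escaped
Step 4: p0:(1,1)->(1,2) | p1:escaped | p2:(1,4)->(1,5)->EXIT | p3:(1,3)->(1,4) | p4:escaped
Step 5: p0:(1,2)->(1,3) | p1:escaped | p2:escaped | p3:(1,4)->(1,5)->EXIT | p4:escaped
Step 6: p0:(1,3)->(1,4) | p1:escaped | p2:escaped | p3:escaped | p4:escaped
Step 7: p0:(1,4)->(1,5)->EXIT | p1:escaped | p2:escaped | p3:escaped | p4:escaped
Exit steps: [7, 1, 4, 5, 1]
First to escape: p1 at step 1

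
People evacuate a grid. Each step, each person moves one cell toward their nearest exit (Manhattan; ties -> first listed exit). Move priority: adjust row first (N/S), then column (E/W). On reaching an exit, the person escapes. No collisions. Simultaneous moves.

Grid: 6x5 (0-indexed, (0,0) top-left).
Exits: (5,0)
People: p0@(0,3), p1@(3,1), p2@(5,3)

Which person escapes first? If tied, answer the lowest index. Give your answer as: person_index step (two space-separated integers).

Step 1: p0:(0,3)->(1,3) | p1:(3,1)->(4,1) | p2:(5,3)->(5,2)
Step 2: p0:(1,3)->(2,3) | p1:(4,1)->(5,1) | p2:(5,2)->(5,1)
Step 3: p0:(2,3)->(3,3) | p1:(5,1)->(5,0)->EXIT | p2:(5,1)->(5,0)->EXIT
Step 4: p0:(3,3)->(4,3) | p1:escaped | p2:escaped
Step 5: p0:(4,3)->(5,3) | p1:escaped | p2:escaped
Step 6: p0:(5,3)->(5,2) | p1:escaped | p2:escaped
Step 7: p0:(5,2)->(5,1) | p1:escaped | p2:escaped
Step 8: p0:(5,1)->(5,0)->EXIT | p1:escaped | p2:escaped
Exit steps: [8, 3, 3]
First to escape: p1 at step 3

Answer: 1 3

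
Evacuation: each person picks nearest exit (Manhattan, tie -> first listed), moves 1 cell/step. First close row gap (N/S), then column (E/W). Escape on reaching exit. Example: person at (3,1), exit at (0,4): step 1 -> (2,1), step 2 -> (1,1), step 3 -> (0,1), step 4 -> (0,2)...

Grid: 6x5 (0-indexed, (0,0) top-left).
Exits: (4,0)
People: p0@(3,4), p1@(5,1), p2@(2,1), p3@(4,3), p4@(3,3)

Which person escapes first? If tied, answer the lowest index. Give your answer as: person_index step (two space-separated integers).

Answer: 1 2

Derivation:
Step 1: p0:(3,4)->(4,4) | p1:(5,1)->(4,1) | p2:(2,1)->(3,1) | p3:(4,3)->(4,2) | p4:(3,3)->(4,3)
Step 2: p0:(4,4)->(4,3) | p1:(4,1)->(4,0)->EXIT | p2:(3,1)->(4,1) | p3:(4,2)->(4,1) | p4:(4,3)->(4,2)
Step 3: p0:(4,3)->(4,2) | p1:escaped | p2:(4,1)->(4,0)->EXIT | p3:(4,1)->(4,0)->EXIT | p4:(4,2)->(4,1)
Step 4: p0:(4,2)->(4,1) | p1:escaped | p2:escaped | p3:escaped | p4:(4,1)->(4,0)->EXIT
Step 5: p0:(4,1)->(4,0)->EXIT | p1:escaped | p2:escaped | p3:escaped | p4:escaped
Exit steps: [5, 2, 3, 3, 4]
First to escape: p1 at step 2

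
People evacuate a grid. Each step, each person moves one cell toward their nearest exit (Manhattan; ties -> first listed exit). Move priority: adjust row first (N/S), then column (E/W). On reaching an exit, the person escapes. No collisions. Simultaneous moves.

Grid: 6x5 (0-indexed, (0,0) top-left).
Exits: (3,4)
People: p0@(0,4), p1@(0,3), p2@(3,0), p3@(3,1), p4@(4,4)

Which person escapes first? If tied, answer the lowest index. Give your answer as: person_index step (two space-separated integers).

Step 1: p0:(0,4)->(1,4) | p1:(0,3)->(1,3) | p2:(3,0)->(3,1) | p3:(3,1)->(3,2) | p4:(4,4)->(3,4)->EXIT
Step 2: p0:(1,4)->(2,4) | p1:(1,3)->(2,3) | p2:(3,1)->(3,2) | p3:(3,2)->(3,3) | p4:escaped
Step 3: p0:(2,4)->(3,4)->EXIT | p1:(2,3)->(3,3) | p2:(3,2)->(3,3) | p3:(3,3)->(3,4)->EXIT | p4:escaped
Step 4: p0:escaped | p1:(3,3)->(3,4)->EXIT | p2:(3,3)->(3,4)->EXIT | p3:escaped | p4:escaped
Exit steps: [3, 4, 4, 3, 1]
First to escape: p4 at step 1

Answer: 4 1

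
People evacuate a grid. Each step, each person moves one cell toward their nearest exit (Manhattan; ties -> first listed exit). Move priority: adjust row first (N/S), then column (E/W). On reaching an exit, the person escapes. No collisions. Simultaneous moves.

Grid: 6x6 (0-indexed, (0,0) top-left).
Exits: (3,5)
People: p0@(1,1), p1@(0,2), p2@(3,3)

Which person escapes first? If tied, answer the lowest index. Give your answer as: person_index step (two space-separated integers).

Answer: 2 2

Derivation:
Step 1: p0:(1,1)->(2,1) | p1:(0,2)->(1,2) | p2:(3,3)->(3,4)
Step 2: p0:(2,1)->(3,1) | p1:(1,2)->(2,2) | p2:(3,4)->(3,5)->EXIT
Step 3: p0:(3,1)->(3,2) | p1:(2,2)->(3,2) | p2:escaped
Step 4: p0:(3,2)->(3,3) | p1:(3,2)->(3,3) | p2:escaped
Step 5: p0:(3,3)->(3,4) | p1:(3,3)->(3,4) | p2:escaped
Step 6: p0:(3,4)->(3,5)->EXIT | p1:(3,4)->(3,5)->EXIT | p2:escaped
Exit steps: [6, 6, 2]
First to escape: p2 at step 2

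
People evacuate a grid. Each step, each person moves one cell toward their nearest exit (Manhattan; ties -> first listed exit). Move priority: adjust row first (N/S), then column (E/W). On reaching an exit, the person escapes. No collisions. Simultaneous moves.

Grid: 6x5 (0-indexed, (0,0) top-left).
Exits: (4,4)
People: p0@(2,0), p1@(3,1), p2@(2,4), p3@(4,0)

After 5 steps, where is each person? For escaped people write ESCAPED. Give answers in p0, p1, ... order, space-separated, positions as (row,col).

Step 1: p0:(2,0)->(3,0) | p1:(3,1)->(4,1) | p2:(2,4)->(3,4) | p3:(4,0)->(4,1)
Step 2: p0:(3,0)->(4,0) | p1:(4,1)->(4,2) | p2:(3,4)->(4,4)->EXIT | p3:(4,1)->(4,2)
Step 3: p0:(4,0)->(4,1) | p1:(4,2)->(4,3) | p2:escaped | p3:(4,2)->(4,3)
Step 4: p0:(4,1)->(4,2) | p1:(4,3)->(4,4)->EXIT | p2:escaped | p3:(4,3)->(4,4)->EXIT
Step 5: p0:(4,2)->(4,3) | p1:escaped | p2:escaped | p3:escaped

(4,3) ESCAPED ESCAPED ESCAPED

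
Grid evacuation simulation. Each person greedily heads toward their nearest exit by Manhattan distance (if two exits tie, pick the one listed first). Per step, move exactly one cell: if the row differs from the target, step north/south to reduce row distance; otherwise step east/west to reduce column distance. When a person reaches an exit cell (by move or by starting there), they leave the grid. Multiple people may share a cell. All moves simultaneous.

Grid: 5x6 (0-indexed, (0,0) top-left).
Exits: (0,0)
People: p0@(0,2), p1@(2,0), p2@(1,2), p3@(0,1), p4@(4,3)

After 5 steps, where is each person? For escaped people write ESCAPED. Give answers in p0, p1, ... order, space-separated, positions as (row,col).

Step 1: p0:(0,2)->(0,1) | p1:(2,0)->(1,0) | p2:(1,2)->(0,2) | p3:(0,1)->(0,0)->EXIT | p4:(4,3)->(3,3)
Step 2: p0:(0,1)->(0,0)->EXIT | p1:(1,0)->(0,0)->EXIT | p2:(0,2)->(0,1) | p3:escaped | p4:(3,3)->(2,3)
Step 3: p0:escaped | p1:escaped | p2:(0,1)->(0,0)->EXIT | p3:escaped | p4:(2,3)->(1,3)
Step 4: p0:escaped | p1:escaped | p2:escaped | p3:escaped | p4:(1,3)->(0,3)
Step 5: p0:escaped | p1:escaped | p2:escaped | p3:escaped | p4:(0,3)->(0,2)

ESCAPED ESCAPED ESCAPED ESCAPED (0,2)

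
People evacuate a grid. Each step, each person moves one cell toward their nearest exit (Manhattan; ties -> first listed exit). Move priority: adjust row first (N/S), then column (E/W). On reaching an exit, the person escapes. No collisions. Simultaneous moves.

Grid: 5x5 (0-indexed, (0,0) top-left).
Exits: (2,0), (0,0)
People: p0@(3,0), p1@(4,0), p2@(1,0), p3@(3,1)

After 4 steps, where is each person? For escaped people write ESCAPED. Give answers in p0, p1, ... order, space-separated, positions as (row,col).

Step 1: p0:(3,0)->(2,0)->EXIT | p1:(4,0)->(3,0) | p2:(1,0)->(2,0)->EXIT | p3:(3,1)->(2,1)
Step 2: p0:escaped | p1:(3,0)->(2,0)->EXIT | p2:escaped | p3:(2,1)->(2,0)->EXIT

ESCAPED ESCAPED ESCAPED ESCAPED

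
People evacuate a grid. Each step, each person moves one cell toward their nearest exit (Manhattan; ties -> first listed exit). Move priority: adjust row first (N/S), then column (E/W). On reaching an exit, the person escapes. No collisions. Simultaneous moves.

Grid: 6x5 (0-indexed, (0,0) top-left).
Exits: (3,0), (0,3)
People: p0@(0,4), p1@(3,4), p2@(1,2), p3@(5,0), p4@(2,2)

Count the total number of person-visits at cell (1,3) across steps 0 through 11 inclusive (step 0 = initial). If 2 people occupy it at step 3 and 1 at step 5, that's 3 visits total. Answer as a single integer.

Answer: 0

Derivation:
Step 0: p0@(0,4) p1@(3,4) p2@(1,2) p3@(5,0) p4@(2,2) -> at (1,3): 0 [-], cum=0
Step 1: p0@ESC p1@(3,3) p2@(0,2) p3@(4,0) p4@(3,2) -> at (1,3): 0 [-], cum=0
Step 2: p0@ESC p1@(3,2) p2@ESC p3@ESC p4@(3,1) -> at (1,3): 0 [-], cum=0
Step 3: p0@ESC p1@(3,1) p2@ESC p3@ESC p4@ESC -> at (1,3): 0 [-], cum=0
Step 4: p0@ESC p1@ESC p2@ESC p3@ESC p4@ESC -> at (1,3): 0 [-], cum=0
Total visits = 0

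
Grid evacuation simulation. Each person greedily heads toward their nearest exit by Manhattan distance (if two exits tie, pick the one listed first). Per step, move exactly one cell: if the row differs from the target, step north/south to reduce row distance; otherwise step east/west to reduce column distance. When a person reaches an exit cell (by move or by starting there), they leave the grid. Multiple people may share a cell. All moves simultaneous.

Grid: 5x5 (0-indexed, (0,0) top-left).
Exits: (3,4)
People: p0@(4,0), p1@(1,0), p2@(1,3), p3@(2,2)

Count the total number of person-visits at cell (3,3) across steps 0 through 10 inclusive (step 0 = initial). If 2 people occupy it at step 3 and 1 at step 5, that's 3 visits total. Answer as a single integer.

Answer: 4

Derivation:
Step 0: p0@(4,0) p1@(1,0) p2@(1,3) p3@(2,2) -> at (3,3): 0 [-], cum=0
Step 1: p0@(3,0) p1@(2,0) p2@(2,3) p3@(3,2) -> at (3,3): 0 [-], cum=0
Step 2: p0@(3,1) p1@(3,0) p2@(3,3) p3@(3,3) -> at (3,3): 2 [p2,p3], cum=2
Step 3: p0@(3,2) p1@(3,1) p2@ESC p3@ESC -> at (3,3): 0 [-], cum=2
Step 4: p0@(3,3) p1@(3,2) p2@ESC p3@ESC -> at (3,3): 1 [p0], cum=3
Step 5: p0@ESC p1@(3,3) p2@ESC p3@ESC -> at (3,3): 1 [p1], cum=4
Step 6: p0@ESC p1@ESC p2@ESC p3@ESC -> at (3,3): 0 [-], cum=4
Total visits = 4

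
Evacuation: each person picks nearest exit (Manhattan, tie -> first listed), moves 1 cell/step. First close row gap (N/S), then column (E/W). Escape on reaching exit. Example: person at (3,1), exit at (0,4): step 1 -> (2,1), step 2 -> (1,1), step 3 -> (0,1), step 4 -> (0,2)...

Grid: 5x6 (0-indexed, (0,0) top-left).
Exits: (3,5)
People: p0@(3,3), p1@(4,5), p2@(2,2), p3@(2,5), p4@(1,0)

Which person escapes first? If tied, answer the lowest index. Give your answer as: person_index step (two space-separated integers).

Answer: 1 1

Derivation:
Step 1: p0:(3,3)->(3,4) | p1:(4,5)->(3,5)->EXIT | p2:(2,2)->(3,2) | p3:(2,5)->(3,5)->EXIT | p4:(1,0)->(2,0)
Step 2: p0:(3,4)->(3,5)->EXIT | p1:escaped | p2:(3,2)->(3,3) | p3:escaped | p4:(2,0)->(3,0)
Step 3: p0:escaped | p1:escaped | p2:(3,3)->(3,4) | p3:escaped | p4:(3,0)->(3,1)
Step 4: p0:escaped | p1:escaped | p2:(3,4)->(3,5)->EXIT | p3:escaped | p4:(3,1)->(3,2)
Step 5: p0:escaped | p1:escaped | p2:escaped | p3:escaped | p4:(3,2)->(3,3)
Step 6: p0:escaped | p1:escaped | p2:escaped | p3:escaped | p4:(3,3)->(3,4)
Step 7: p0:escaped | p1:escaped | p2:escaped | p3:escaped | p4:(3,4)->(3,5)->EXIT
Exit steps: [2, 1, 4, 1, 7]
First to escape: p1 at step 1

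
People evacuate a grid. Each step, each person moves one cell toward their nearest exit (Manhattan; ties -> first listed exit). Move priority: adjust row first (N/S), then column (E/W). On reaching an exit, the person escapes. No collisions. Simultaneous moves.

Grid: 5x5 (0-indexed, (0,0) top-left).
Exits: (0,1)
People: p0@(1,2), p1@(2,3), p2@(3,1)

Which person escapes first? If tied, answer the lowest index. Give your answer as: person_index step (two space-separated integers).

Answer: 0 2

Derivation:
Step 1: p0:(1,2)->(0,2) | p1:(2,3)->(1,3) | p2:(3,1)->(2,1)
Step 2: p0:(0,2)->(0,1)->EXIT | p1:(1,3)->(0,3) | p2:(2,1)->(1,1)
Step 3: p0:escaped | p1:(0,3)->(0,2) | p2:(1,1)->(0,1)->EXIT
Step 4: p0:escaped | p1:(0,2)->(0,1)->EXIT | p2:escaped
Exit steps: [2, 4, 3]
First to escape: p0 at step 2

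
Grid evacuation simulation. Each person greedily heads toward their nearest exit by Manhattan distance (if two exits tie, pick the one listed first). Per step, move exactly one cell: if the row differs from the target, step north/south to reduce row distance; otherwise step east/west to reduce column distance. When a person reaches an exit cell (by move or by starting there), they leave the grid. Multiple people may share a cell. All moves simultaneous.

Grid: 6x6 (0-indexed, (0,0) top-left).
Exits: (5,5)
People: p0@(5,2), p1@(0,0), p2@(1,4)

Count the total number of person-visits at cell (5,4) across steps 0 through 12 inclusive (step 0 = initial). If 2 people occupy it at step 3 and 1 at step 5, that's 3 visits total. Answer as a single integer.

Answer: 3

Derivation:
Step 0: p0@(5,2) p1@(0,0) p2@(1,4) -> at (5,4): 0 [-], cum=0
Step 1: p0@(5,3) p1@(1,0) p2@(2,4) -> at (5,4): 0 [-], cum=0
Step 2: p0@(5,4) p1@(2,0) p2@(3,4) -> at (5,4): 1 [p0], cum=1
Step 3: p0@ESC p1@(3,0) p2@(4,4) -> at (5,4): 0 [-], cum=1
Step 4: p0@ESC p1@(4,0) p2@(5,4) -> at (5,4): 1 [p2], cum=2
Step 5: p0@ESC p1@(5,0) p2@ESC -> at (5,4): 0 [-], cum=2
Step 6: p0@ESC p1@(5,1) p2@ESC -> at (5,4): 0 [-], cum=2
Step 7: p0@ESC p1@(5,2) p2@ESC -> at (5,4): 0 [-], cum=2
Step 8: p0@ESC p1@(5,3) p2@ESC -> at (5,4): 0 [-], cum=2
Step 9: p0@ESC p1@(5,4) p2@ESC -> at (5,4): 1 [p1], cum=3
Step 10: p0@ESC p1@ESC p2@ESC -> at (5,4): 0 [-], cum=3
Total visits = 3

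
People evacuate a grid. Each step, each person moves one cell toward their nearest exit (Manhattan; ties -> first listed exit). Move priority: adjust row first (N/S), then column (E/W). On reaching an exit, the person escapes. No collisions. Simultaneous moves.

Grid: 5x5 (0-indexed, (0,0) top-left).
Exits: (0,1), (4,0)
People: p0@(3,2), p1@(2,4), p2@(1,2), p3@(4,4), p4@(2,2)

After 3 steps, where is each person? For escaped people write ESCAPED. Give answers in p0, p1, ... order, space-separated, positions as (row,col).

Step 1: p0:(3,2)->(4,2) | p1:(2,4)->(1,4) | p2:(1,2)->(0,2) | p3:(4,4)->(4,3) | p4:(2,2)->(1,2)
Step 2: p0:(4,2)->(4,1) | p1:(1,4)->(0,4) | p2:(0,2)->(0,1)->EXIT | p3:(4,3)->(4,2) | p4:(1,2)->(0,2)
Step 3: p0:(4,1)->(4,0)->EXIT | p1:(0,4)->(0,3) | p2:escaped | p3:(4,2)->(4,1) | p4:(0,2)->(0,1)->EXIT

ESCAPED (0,3) ESCAPED (4,1) ESCAPED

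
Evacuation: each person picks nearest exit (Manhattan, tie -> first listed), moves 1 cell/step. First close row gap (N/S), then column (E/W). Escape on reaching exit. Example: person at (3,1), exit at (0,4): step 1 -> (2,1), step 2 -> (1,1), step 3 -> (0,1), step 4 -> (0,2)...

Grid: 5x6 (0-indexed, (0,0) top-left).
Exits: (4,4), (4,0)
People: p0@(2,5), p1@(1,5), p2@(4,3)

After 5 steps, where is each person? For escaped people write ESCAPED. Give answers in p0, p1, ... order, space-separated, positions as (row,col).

Step 1: p0:(2,5)->(3,5) | p1:(1,5)->(2,5) | p2:(4,3)->(4,4)->EXIT
Step 2: p0:(3,5)->(4,5) | p1:(2,5)->(3,5) | p2:escaped
Step 3: p0:(4,5)->(4,4)->EXIT | p1:(3,5)->(4,5) | p2:escaped
Step 4: p0:escaped | p1:(4,5)->(4,4)->EXIT | p2:escaped

ESCAPED ESCAPED ESCAPED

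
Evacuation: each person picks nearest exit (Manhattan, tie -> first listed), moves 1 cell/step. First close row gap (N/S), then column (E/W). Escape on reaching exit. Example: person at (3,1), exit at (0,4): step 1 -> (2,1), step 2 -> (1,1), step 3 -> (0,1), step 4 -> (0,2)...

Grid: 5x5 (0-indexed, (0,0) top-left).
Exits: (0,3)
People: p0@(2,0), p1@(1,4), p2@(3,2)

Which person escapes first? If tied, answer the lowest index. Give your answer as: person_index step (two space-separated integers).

Answer: 1 2

Derivation:
Step 1: p0:(2,0)->(1,0) | p1:(1,4)->(0,4) | p2:(3,2)->(2,2)
Step 2: p0:(1,0)->(0,0) | p1:(0,4)->(0,3)->EXIT | p2:(2,2)->(1,2)
Step 3: p0:(0,0)->(0,1) | p1:escaped | p2:(1,2)->(0,2)
Step 4: p0:(0,1)->(0,2) | p1:escaped | p2:(0,2)->(0,3)->EXIT
Step 5: p0:(0,2)->(0,3)->EXIT | p1:escaped | p2:escaped
Exit steps: [5, 2, 4]
First to escape: p1 at step 2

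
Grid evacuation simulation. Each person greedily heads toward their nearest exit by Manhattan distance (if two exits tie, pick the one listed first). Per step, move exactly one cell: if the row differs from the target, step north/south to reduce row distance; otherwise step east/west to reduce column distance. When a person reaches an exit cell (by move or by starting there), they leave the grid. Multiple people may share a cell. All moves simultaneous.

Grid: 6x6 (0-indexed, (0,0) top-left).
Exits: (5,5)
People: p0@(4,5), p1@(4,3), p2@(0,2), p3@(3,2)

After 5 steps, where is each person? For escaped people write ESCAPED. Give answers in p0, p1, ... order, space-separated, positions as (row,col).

Step 1: p0:(4,5)->(5,5)->EXIT | p1:(4,3)->(5,3) | p2:(0,2)->(1,2) | p3:(3,2)->(4,2)
Step 2: p0:escaped | p1:(5,3)->(5,4) | p2:(1,2)->(2,2) | p3:(4,2)->(5,2)
Step 3: p0:escaped | p1:(5,4)->(5,5)->EXIT | p2:(2,2)->(3,2) | p3:(5,2)->(5,3)
Step 4: p0:escaped | p1:escaped | p2:(3,2)->(4,2) | p3:(5,3)->(5,4)
Step 5: p0:escaped | p1:escaped | p2:(4,2)->(5,2) | p3:(5,4)->(5,5)->EXIT

ESCAPED ESCAPED (5,2) ESCAPED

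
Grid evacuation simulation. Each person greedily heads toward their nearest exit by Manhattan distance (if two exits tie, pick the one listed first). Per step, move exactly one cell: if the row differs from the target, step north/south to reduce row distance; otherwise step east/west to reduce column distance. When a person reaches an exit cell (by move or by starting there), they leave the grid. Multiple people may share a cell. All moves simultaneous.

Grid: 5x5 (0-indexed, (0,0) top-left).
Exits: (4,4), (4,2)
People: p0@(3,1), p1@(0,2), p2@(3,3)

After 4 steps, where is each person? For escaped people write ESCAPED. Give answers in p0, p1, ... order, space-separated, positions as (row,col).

Step 1: p0:(3,1)->(4,1) | p1:(0,2)->(1,2) | p2:(3,3)->(4,3)
Step 2: p0:(4,1)->(4,2)->EXIT | p1:(1,2)->(2,2) | p2:(4,3)->(4,4)->EXIT
Step 3: p0:escaped | p1:(2,2)->(3,2) | p2:escaped
Step 4: p0:escaped | p1:(3,2)->(4,2)->EXIT | p2:escaped

ESCAPED ESCAPED ESCAPED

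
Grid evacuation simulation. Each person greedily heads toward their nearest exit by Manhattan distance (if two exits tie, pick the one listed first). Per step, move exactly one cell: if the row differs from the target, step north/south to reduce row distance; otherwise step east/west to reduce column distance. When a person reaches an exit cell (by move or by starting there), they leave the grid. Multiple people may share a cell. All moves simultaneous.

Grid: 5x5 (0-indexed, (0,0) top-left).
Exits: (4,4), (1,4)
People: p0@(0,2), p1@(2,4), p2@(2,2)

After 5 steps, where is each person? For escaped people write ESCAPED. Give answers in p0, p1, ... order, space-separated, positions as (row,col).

Step 1: p0:(0,2)->(1,2) | p1:(2,4)->(1,4)->EXIT | p2:(2,2)->(1,2)
Step 2: p0:(1,2)->(1,3) | p1:escaped | p2:(1,2)->(1,3)
Step 3: p0:(1,3)->(1,4)->EXIT | p1:escaped | p2:(1,3)->(1,4)->EXIT

ESCAPED ESCAPED ESCAPED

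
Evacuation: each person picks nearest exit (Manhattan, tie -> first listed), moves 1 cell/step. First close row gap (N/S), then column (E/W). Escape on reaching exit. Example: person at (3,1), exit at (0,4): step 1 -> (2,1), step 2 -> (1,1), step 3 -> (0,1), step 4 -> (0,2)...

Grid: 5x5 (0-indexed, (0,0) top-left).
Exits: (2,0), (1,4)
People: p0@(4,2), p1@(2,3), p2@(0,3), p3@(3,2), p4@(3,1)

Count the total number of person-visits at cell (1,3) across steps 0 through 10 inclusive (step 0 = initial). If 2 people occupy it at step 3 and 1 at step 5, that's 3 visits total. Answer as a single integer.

Answer: 2

Derivation:
Step 0: p0@(4,2) p1@(2,3) p2@(0,3) p3@(3,2) p4@(3,1) -> at (1,3): 0 [-], cum=0
Step 1: p0@(3,2) p1@(1,3) p2@(1,3) p3@(2,2) p4@(2,1) -> at (1,3): 2 [p1,p2], cum=2
Step 2: p0@(2,2) p1@ESC p2@ESC p3@(2,1) p4@ESC -> at (1,3): 0 [-], cum=2
Step 3: p0@(2,1) p1@ESC p2@ESC p3@ESC p4@ESC -> at (1,3): 0 [-], cum=2
Step 4: p0@ESC p1@ESC p2@ESC p3@ESC p4@ESC -> at (1,3): 0 [-], cum=2
Total visits = 2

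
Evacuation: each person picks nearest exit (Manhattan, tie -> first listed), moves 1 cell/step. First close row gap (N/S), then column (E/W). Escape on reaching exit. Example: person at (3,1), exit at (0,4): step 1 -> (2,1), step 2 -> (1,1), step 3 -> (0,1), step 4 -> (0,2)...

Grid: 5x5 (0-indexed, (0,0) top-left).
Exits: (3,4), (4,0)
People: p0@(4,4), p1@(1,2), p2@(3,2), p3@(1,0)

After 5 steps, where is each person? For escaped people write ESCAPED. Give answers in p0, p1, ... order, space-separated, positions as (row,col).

Step 1: p0:(4,4)->(3,4)->EXIT | p1:(1,2)->(2,2) | p2:(3,2)->(3,3) | p3:(1,0)->(2,0)
Step 2: p0:escaped | p1:(2,2)->(3,2) | p2:(3,3)->(3,4)->EXIT | p3:(2,0)->(3,0)
Step 3: p0:escaped | p1:(3,2)->(3,3) | p2:escaped | p3:(3,0)->(4,0)->EXIT
Step 4: p0:escaped | p1:(3,3)->(3,4)->EXIT | p2:escaped | p3:escaped

ESCAPED ESCAPED ESCAPED ESCAPED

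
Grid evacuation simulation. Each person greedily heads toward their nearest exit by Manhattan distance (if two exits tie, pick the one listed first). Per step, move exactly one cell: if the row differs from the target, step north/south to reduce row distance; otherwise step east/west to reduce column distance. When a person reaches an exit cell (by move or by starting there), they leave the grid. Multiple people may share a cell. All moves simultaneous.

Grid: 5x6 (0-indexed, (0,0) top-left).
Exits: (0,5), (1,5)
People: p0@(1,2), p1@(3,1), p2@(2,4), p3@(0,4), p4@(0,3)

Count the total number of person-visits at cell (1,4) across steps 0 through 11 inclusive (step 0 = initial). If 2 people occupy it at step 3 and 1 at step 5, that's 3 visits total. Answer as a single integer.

Answer: 3

Derivation:
Step 0: p0@(1,2) p1@(3,1) p2@(2,4) p3@(0,4) p4@(0,3) -> at (1,4): 0 [-], cum=0
Step 1: p0@(1,3) p1@(2,1) p2@(1,4) p3@ESC p4@(0,4) -> at (1,4): 1 [p2], cum=1
Step 2: p0@(1,4) p1@(1,1) p2@ESC p3@ESC p4@ESC -> at (1,4): 1 [p0], cum=2
Step 3: p0@ESC p1@(1,2) p2@ESC p3@ESC p4@ESC -> at (1,4): 0 [-], cum=2
Step 4: p0@ESC p1@(1,3) p2@ESC p3@ESC p4@ESC -> at (1,4): 0 [-], cum=2
Step 5: p0@ESC p1@(1,4) p2@ESC p3@ESC p4@ESC -> at (1,4): 1 [p1], cum=3
Step 6: p0@ESC p1@ESC p2@ESC p3@ESC p4@ESC -> at (1,4): 0 [-], cum=3
Total visits = 3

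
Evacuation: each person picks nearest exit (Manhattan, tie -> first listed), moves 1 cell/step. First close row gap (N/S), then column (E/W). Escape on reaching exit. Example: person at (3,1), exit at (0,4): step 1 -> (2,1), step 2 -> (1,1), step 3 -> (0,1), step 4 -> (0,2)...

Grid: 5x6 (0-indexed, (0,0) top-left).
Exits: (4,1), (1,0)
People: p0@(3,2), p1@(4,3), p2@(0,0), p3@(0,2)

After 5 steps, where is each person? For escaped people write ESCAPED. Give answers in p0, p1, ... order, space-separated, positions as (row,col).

Step 1: p0:(3,2)->(4,2) | p1:(4,3)->(4,2) | p2:(0,0)->(1,0)->EXIT | p3:(0,2)->(1,2)
Step 2: p0:(4,2)->(4,1)->EXIT | p1:(4,2)->(4,1)->EXIT | p2:escaped | p3:(1,2)->(1,1)
Step 3: p0:escaped | p1:escaped | p2:escaped | p3:(1,1)->(1,0)->EXIT

ESCAPED ESCAPED ESCAPED ESCAPED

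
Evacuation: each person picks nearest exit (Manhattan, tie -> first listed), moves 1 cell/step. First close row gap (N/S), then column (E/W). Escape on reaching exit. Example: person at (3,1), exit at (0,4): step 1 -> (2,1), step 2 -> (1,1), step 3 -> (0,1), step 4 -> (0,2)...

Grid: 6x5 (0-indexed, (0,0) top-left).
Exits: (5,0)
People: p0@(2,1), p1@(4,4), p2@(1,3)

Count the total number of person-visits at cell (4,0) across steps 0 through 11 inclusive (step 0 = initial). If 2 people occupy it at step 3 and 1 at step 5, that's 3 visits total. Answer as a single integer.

Step 0: p0@(2,1) p1@(4,4) p2@(1,3) -> at (4,0): 0 [-], cum=0
Step 1: p0@(3,1) p1@(5,4) p2@(2,3) -> at (4,0): 0 [-], cum=0
Step 2: p0@(4,1) p1@(5,3) p2@(3,3) -> at (4,0): 0 [-], cum=0
Step 3: p0@(5,1) p1@(5,2) p2@(4,3) -> at (4,0): 0 [-], cum=0
Step 4: p0@ESC p1@(5,1) p2@(5,3) -> at (4,0): 0 [-], cum=0
Step 5: p0@ESC p1@ESC p2@(5,2) -> at (4,0): 0 [-], cum=0
Step 6: p0@ESC p1@ESC p2@(5,1) -> at (4,0): 0 [-], cum=0
Step 7: p0@ESC p1@ESC p2@ESC -> at (4,0): 0 [-], cum=0
Total visits = 0

Answer: 0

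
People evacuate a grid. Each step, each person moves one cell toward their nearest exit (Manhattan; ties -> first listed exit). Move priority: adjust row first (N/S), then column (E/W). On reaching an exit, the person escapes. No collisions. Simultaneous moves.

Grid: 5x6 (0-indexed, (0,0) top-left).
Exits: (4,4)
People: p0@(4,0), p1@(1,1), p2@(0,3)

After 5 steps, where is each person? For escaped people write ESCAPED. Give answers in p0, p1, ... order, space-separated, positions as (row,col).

Step 1: p0:(4,0)->(4,1) | p1:(1,1)->(2,1) | p2:(0,3)->(1,3)
Step 2: p0:(4,1)->(4,2) | p1:(2,1)->(3,1) | p2:(1,3)->(2,3)
Step 3: p0:(4,2)->(4,3) | p1:(3,1)->(4,1) | p2:(2,3)->(3,3)
Step 4: p0:(4,3)->(4,4)->EXIT | p1:(4,1)->(4,2) | p2:(3,3)->(4,3)
Step 5: p0:escaped | p1:(4,2)->(4,3) | p2:(4,3)->(4,4)->EXIT

ESCAPED (4,3) ESCAPED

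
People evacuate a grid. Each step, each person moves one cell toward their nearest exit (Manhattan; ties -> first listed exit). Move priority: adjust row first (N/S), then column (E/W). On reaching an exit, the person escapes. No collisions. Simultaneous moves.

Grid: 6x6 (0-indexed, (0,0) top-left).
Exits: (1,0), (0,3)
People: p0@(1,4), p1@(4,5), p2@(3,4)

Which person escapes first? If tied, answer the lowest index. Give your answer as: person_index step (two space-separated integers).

Step 1: p0:(1,4)->(0,4) | p1:(4,5)->(3,5) | p2:(3,4)->(2,4)
Step 2: p0:(0,4)->(0,3)->EXIT | p1:(3,5)->(2,5) | p2:(2,4)->(1,4)
Step 3: p0:escaped | p1:(2,5)->(1,5) | p2:(1,4)->(0,4)
Step 4: p0:escaped | p1:(1,5)->(0,5) | p2:(0,4)->(0,3)->EXIT
Step 5: p0:escaped | p1:(0,5)->(0,4) | p2:escaped
Step 6: p0:escaped | p1:(0,4)->(0,3)->EXIT | p2:escaped
Exit steps: [2, 6, 4]
First to escape: p0 at step 2

Answer: 0 2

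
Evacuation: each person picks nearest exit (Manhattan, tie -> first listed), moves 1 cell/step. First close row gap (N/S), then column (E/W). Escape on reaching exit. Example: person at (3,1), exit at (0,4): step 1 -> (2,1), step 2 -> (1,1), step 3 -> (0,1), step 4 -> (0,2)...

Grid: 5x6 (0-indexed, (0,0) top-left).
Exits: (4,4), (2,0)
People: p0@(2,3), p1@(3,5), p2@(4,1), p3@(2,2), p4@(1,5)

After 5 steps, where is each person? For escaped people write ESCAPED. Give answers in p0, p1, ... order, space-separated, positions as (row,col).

Step 1: p0:(2,3)->(3,3) | p1:(3,5)->(4,5) | p2:(4,1)->(4,2) | p3:(2,2)->(2,1) | p4:(1,5)->(2,5)
Step 2: p0:(3,3)->(4,3) | p1:(4,5)->(4,4)->EXIT | p2:(4,2)->(4,3) | p3:(2,1)->(2,0)->EXIT | p4:(2,5)->(3,5)
Step 3: p0:(4,3)->(4,4)->EXIT | p1:escaped | p2:(4,3)->(4,4)->EXIT | p3:escaped | p4:(3,5)->(4,5)
Step 4: p0:escaped | p1:escaped | p2:escaped | p3:escaped | p4:(4,5)->(4,4)->EXIT

ESCAPED ESCAPED ESCAPED ESCAPED ESCAPED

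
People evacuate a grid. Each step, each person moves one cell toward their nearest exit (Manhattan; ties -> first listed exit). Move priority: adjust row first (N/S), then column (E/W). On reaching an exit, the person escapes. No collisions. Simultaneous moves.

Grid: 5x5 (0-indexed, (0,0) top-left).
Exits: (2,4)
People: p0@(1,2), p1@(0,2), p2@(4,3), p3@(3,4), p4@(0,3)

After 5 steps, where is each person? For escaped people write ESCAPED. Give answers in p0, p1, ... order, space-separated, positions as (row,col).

Step 1: p0:(1,2)->(2,2) | p1:(0,2)->(1,2) | p2:(4,3)->(3,3) | p3:(3,4)->(2,4)->EXIT | p4:(0,3)->(1,3)
Step 2: p0:(2,2)->(2,3) | p1:(1,2)->(2,2) | p2:(3,3)->(2,3) | p3:escaped | p4:(1,3)->(2,3)
Step 3: p0:(2,3)->(2,4)->EXIT | p1:(2,2)->(2,3) | p2:(2,3)->(2,4)->EXIT | p3:escaped | p4:(2,3)->(2,4)->EXIT
Step 4: p0:escaped | p1:(2,3)->(2,4)->EXIT | p2:escaped | p3:escaped | p4:escaped

ESCAPED ESCAPED ESCAPED ESCAPED ESCAPED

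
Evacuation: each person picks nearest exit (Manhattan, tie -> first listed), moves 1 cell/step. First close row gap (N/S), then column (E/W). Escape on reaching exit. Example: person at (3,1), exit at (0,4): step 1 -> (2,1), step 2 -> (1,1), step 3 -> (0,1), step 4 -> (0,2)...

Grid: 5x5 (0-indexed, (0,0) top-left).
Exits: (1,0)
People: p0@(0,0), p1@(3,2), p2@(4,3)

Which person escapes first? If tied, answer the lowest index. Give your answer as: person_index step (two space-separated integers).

Step 1: p0:(0,0)->(1,0)->EXIT | p1:(3,2)->(2,2) | p2:(4,3)->(3,3)
Step 2: p0:escaped | p1:(2,2)->(1,2) | p2:(3,3)->(2,3)
Step 3: p0:escaped | p1:(1,2)->(1,1) | p2:(2,3)->(1,3)
Step 4: p0:escaped | p1:(1,1)->(1,0)->EXIT | p2:(1,3)->(1,2)
Step 5: p0:escaped | p1:escaped | p2:(1,2)->(1,1)
Step 6: p0:escaped | p1:escaped | p2:(1,1)->(1,0)->EXIT
Exit steps: [1, 4, 6]
First to escape: p0 at step 1

Answer: 0 1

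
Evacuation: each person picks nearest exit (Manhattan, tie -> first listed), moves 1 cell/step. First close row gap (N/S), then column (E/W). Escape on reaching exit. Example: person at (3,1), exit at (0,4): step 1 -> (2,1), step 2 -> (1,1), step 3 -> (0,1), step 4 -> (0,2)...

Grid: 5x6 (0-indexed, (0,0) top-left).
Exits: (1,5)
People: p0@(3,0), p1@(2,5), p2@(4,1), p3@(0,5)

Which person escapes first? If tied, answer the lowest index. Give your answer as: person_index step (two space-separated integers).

Step 1: p0:(3,0)->(2,0) | p1:(2,5)->(1,5)->EXIT | p2:(4,1)->(3,1) | p3:(0,5)->(1,5)->EXIT
Step 2: p0:(2,0)->(1,0) | p1:escaped | p2:(3,1)->(2,1) | p3:escaped
Step 3: p0:(1,0)->(1,1) | p1:escaped | p2:(2,1)->(1,1) | p3:escaped
Step 4: p0:(1,1)->(1,2) | p1:escaped | p2:(1,1)->(1,2) | p3:escaped
Step 5: p0:(1,2)->(1,3) | p1:escaped | p2:(1,2)->(1,3) | p3:escaped
Step 6: p0:(1,3)->(1,4) | p1:escaped | p2:(1,3)->(1,4) | p3:escaped
Step 7: p0:(1,4)->(1,5)->EXIT | p1:escaped | p2:(1,4)->(1,5)->EXIT | p3:escaped
Exit steps: [7, 1, 7, 1]
First to escape: p1 at step 1

Answer: 1 1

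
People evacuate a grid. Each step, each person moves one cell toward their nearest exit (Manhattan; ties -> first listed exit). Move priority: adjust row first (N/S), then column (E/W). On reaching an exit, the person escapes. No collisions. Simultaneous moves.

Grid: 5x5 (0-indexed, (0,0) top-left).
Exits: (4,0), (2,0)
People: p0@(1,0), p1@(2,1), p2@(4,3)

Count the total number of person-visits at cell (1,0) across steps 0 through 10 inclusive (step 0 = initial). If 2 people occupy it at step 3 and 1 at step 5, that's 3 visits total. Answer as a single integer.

Answer: 1

Derivation:
Step 0: p0@(1,0) p1@(2,1) p2@(4,3) -> at (1,0): 1 [p0], cum=1
Step 1: p0@ESC p1@ESC p2@(4,2) -> at (1,0): 0 [-], cum=1
Step 2: p0@ESC p1@ESC p2@(4,1) -> at (1,0): 0 [-], cum=1
Step 3: p0@ESC p1@ESC p2@ESC -> at (1,0): 0 [-], cum=1
Total visits = 1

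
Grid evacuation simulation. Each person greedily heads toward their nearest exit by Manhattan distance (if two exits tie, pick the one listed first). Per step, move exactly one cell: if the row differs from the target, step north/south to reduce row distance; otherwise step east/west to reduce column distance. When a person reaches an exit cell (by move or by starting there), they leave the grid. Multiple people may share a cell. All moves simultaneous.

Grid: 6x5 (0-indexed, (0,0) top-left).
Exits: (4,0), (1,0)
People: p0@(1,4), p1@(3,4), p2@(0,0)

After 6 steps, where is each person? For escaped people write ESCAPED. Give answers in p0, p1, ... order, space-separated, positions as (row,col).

Step 1: p0:(1,4)->(1,3) | p1:(3,4)->(4,4) | p2:(0,0)->(1,0)->EXIT
Step 2: p0:(1,3)->(1,2) | p1:(4,4)->(4,3) | p2:escaped
Step 3: p0:(1,2)->(1,1) | p1:(4,3)->(4,2) | p2:escaped
Step 4: p0:(1,1)->(1,0)->EXIT | p1:(4,2)->(4,1) | p2:escaped
Step 5: p0:escaped | p1:(4,1)->(4,0)->EXIT | p2:escaped

ESCAPED ESCAPED ESCAPED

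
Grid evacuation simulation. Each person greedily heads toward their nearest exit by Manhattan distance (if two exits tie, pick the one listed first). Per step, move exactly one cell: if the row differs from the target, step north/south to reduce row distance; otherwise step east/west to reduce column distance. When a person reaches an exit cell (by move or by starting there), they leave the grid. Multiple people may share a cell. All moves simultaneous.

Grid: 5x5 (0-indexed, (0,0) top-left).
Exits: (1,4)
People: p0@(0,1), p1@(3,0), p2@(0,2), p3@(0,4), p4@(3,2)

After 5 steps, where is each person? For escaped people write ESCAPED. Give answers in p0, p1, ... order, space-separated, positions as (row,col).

Step 1: p0:(0,1)->(1,1) | p1:(3,0)->(2,0) | p2:(0,2)->(1,2) | p3:(0,4)->(1,4)->EXIT | p4:(3,2)->(2,2)
Step 2: p0:(1,1)->(1,2) | p1:(2,0)->(1,0) | p2:(1,2)->(1,3) | p3:escaped | p4:(2,2)->(1,2)
Step 3: p0:(1,2)->(1,3) | p1:(1,0)->(1,1) | p2:(1,3)->(1,4)->EXIT | p3:escaped | p4:(1,2)->(1,3)
Step 4: p0:(1,3)->(1,4)->EXIT | p1:(1,1)->(1,2) | p2:escaped | p3:escaped | p4:(1,3)->(1,4)->EXIT
Step 5: p0:escaped | p1:(1,2)->(1,3) | p2:escaped | p3:escaped | p4:escaped

ESCAPED (1,3) ESCAPED ESCAPED ESCAPED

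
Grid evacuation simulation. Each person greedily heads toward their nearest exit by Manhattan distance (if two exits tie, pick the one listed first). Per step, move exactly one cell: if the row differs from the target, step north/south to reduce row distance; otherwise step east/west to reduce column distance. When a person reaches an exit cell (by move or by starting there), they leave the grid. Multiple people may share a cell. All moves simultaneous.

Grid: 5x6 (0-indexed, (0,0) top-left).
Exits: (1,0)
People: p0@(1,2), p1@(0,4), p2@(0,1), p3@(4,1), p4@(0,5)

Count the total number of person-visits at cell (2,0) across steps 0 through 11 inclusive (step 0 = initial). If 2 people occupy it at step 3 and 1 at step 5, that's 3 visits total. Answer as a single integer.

Answer: 0

Derivation:
Step 0: p0@(1,2) p1@(0,4) p2@(0,1) p3@(4,1) p4@(0,5) -> at (2,0): 0 [-], cum=0
Step 1: p0@(1,1) p1@(1,4) p2@(1,1) p3@(3,1) p4@(1,5) -> at (2,0): 0 [-], cum=0
Step 2: p0@ESC p1@(1,3) p2@ESC p3@(2,1) p4@(1,4) -> at (2,0): 0 [-], cum=0
Step 3: p0@ESC p1@(1,2) p2@ESC p3@(1,1) p4@(1,3) -> at (2,0): 0 [-], cum=0
Step 4: p0@ESC p1@(1,1) p2@ESC p3@ESC p4@(1,2) -> at (2,0): 0 [-], cum=0
Step 5: p0@ESC p1@ESC p2@ESC p3@ESC p4@(1,1) -> at (2,0): 0 [-], cum=0
Step 6: p0@ESC p1@ESC p2@ESC p3@ESC p4@ESC -> at (2,0): 0 [-], cum=0
Total visits = 0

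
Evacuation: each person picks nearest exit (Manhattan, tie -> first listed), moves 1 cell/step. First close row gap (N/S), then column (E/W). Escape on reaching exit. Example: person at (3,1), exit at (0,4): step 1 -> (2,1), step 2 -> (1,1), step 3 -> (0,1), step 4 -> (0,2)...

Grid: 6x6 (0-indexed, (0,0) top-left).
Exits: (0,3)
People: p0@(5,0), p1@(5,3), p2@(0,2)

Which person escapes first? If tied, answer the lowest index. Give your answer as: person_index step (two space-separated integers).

Step 1: p0:(5,0)->(4,0) | p1:(5,3)->(4,3) | p2:(0,2)->(0,3)->EXIT
Step 2: p0:(4,0)->(3,0) | p1:(4,3)->(3,3) | p2:escaped
Step 3: p0:(3,0)->(2,0) | p1:(3,3)->(2,3) | p2:escaped
Step 4: p0:(2,0)->(1,0) | p1:(2,3)->(1,3) | p2:escaped
Step 5: p0:(1,0)->(0,0) | p1:(1,3)->(0,3)->EXIT | p2:escaped
Step 6: p0:(0,0)->(0,1) | p1:escaped | p2:escaped
Step 7: p0:(0,1)->(0,2) | p1:escaped | p2:escaped
Step 8: p0:(0,2)->(0,3)->EXIT | p1:escaped | p2:escaped
Exit steps: [8, 5, 1]
First to escape: p2 at step 1

Answer: 2 1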